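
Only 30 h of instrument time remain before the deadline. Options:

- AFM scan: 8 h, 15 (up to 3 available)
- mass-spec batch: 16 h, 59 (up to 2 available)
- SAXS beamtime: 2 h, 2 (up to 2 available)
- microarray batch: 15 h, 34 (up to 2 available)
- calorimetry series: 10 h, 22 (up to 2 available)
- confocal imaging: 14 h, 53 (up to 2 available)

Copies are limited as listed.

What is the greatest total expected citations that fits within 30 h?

A density-first pass picks SAXS beamtime + 2×confocal imaging — 108 at 30 h.
Replace SAXS beamtime and confocal imaging with mass-spec batch: the trade gains 4 net, giving 112 at 30 h.
No other feasible combination exceeds 112.

112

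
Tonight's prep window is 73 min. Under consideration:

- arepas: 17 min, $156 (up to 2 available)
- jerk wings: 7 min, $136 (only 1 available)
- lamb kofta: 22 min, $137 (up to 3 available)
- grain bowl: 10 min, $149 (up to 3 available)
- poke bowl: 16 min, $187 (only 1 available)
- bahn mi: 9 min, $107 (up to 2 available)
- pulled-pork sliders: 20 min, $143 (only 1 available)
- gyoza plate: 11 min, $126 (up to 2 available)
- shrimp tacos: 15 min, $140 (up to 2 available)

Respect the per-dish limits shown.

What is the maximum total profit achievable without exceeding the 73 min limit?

1003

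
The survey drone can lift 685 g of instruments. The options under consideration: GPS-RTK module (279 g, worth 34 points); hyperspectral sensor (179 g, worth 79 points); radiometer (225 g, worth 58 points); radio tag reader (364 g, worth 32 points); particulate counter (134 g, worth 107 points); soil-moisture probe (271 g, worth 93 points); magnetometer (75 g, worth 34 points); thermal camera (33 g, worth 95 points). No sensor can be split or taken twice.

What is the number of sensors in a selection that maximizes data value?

Optimal total is 374.
One optimal bundle: hyperspectral sensor + particulate counter + soil-moisture probe + thermal camera (617 g).
Every optimal selection uses 4 sensors.

4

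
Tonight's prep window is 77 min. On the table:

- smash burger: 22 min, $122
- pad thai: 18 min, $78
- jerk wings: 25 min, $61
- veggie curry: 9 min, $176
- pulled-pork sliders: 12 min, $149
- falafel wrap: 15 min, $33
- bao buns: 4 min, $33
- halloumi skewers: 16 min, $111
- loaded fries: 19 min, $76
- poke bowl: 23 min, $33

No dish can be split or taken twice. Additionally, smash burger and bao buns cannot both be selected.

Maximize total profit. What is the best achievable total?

By profit per min: veggie curry 19.56, pulled-pork sliders 12.42, bao buns 8.25, halloumi skewers 6.94 lead.
Taking smash burger + pad thai + veggie curry + pulled-pork sliders + halloumi skewers: 77 min used, 636 in profit.
Nothing else feasible within 77 min beats 636.

636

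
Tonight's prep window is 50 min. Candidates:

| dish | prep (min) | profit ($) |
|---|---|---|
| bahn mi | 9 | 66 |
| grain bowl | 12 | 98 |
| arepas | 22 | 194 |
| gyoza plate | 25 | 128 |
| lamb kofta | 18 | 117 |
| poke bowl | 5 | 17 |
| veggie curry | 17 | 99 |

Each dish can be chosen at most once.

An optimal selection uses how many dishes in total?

The maximum profit within 50 min is 377.
For example bahn mi + arepas + lamb kofta achieves it, using 49 min.
Every optimal selection uses 3 dishes.

3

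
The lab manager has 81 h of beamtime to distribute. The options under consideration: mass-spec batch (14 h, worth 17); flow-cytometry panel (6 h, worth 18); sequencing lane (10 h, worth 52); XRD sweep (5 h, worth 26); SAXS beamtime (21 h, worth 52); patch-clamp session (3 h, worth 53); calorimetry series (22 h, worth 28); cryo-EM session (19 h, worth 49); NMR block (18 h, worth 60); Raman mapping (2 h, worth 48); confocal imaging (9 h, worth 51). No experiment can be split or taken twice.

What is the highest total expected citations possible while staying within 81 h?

360

A density-first pass picks flow-cytometry panel + sequencing lane + XRD sweep + patch-clamp session + cryo-EM session + NMR block + Raman mapping + confocal imaging — 357 at 72 h.
Replace cryo-EM session with SAXS beamtime: the trade gains 3 net, giving 360 at 74 h.
The closest alternative, flow-cytometry panel + sequencing lane + XRD sweep + patch-clamp session + cryo-EM session + NMR block + Raman mapping + confocal imaging, reaches only 357.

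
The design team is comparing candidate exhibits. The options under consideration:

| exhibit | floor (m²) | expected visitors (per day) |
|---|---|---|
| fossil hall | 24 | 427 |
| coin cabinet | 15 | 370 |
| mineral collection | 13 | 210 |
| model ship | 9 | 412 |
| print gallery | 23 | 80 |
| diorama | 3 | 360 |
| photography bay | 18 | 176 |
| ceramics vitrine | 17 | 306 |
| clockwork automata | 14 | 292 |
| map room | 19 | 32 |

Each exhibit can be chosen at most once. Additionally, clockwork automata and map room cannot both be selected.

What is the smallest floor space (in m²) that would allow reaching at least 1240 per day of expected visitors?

39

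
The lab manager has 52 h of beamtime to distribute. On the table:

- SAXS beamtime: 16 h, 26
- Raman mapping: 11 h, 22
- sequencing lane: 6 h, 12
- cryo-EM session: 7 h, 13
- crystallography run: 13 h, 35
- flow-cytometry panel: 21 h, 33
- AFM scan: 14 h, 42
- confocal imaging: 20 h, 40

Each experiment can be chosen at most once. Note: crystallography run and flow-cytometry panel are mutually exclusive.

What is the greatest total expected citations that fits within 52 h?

By expected citations per h: AFM scan 3.00, crystallography run 2.69, Raman mapping 2.00 lead.
Best packing: Raman mapping + sequencing lane + cryo-EM session + crystallography run + AFM scan — 51 h, 124 total.
Runner-up Raman mapping + cryo-EM session + AFM scan + confocal imaging tops out at 117.

124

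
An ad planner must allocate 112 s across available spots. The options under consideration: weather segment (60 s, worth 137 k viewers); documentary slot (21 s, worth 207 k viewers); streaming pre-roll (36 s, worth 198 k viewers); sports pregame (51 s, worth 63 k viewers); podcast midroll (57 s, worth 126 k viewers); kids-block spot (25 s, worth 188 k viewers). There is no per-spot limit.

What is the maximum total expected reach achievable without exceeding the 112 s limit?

Taking 5×documentary slot: 105 s used, 1035 in expected reach.
Every other selection either busts 112 s or fails to beat 1035.

1035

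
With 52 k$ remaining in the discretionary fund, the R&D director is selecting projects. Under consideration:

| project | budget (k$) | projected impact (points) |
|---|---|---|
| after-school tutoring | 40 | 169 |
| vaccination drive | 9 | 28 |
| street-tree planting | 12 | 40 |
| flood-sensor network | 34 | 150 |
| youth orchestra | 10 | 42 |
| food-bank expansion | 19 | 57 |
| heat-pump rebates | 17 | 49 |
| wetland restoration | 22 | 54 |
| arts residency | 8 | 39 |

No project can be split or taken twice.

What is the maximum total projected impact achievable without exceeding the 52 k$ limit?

231

Taking flood-sensor network + youth orchestra + arts residency: 52 k$ used, 231 in projected impact.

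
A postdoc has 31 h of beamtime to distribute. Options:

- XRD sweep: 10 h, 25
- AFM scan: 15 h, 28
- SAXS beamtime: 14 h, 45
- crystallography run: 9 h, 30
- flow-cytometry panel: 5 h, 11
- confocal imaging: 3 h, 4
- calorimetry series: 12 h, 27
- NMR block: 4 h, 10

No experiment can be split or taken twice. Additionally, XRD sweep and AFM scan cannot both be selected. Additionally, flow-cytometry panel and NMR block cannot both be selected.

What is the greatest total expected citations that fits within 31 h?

90

The ratio heuristic lands on SAXS beamtime + crystallography run + confocal imaging + NMR block (89) but leaves 1 h idle.
The 4 h tied up in NMR block is better spent on flow-cytometry panel — total rises to 90 (31 h).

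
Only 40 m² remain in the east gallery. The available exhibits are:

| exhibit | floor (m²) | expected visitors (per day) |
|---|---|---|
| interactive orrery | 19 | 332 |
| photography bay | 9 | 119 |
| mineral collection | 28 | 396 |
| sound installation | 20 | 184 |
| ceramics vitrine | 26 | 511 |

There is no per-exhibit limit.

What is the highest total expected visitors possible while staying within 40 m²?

Taking the top-ratio exhibits first gives photography bay + ceramics vitrine for 630 (35 m²).
The 35 m² tied up in photography bay and ceramics vitrine is better spent on 2×interactive orrery — total rises to 664 (38 m²).
That's the maximum — no swap from here does better than 664.

664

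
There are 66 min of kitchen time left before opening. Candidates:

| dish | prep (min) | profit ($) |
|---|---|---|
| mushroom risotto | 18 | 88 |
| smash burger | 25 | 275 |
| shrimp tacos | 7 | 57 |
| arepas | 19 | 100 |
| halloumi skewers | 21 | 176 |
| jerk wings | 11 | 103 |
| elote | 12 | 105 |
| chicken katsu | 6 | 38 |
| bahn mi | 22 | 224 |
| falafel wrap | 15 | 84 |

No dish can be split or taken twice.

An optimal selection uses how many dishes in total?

4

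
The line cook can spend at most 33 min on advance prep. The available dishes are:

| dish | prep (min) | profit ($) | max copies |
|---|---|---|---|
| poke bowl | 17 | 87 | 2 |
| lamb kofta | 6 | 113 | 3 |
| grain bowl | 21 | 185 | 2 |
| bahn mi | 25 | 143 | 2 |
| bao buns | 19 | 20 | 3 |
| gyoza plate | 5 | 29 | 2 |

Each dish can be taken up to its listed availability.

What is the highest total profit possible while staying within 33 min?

Density check — lamb kofta 18.83, grain bowl 8.81, gyoza plate 5.80, bahn mi 5.72 are the best per min.
Filling by ratio: 3×lamb kofta + 2×gyoza plate for 397, with 5 min left unused.
Dropping lamb kofta and 2×gyoza plate frees 16 min; slotting in grain bowl (21 min) lifts the total to 411 at 33 min.
Every other selection either busts 33 min or exceeds an availability limit or fails to beat 411.

411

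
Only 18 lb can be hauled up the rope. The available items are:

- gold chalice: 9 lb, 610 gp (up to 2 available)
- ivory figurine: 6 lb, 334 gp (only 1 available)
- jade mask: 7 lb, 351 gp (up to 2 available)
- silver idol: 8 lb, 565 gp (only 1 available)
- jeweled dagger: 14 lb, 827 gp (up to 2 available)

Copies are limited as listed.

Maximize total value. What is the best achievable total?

The ratio heuristic lands on gold chalice + silver idol (1175) but leaves 1 lb idle.
The 8 lb tied up in silver idol is better spent on gold chalice — total rises to 1220 (18 lb).

1220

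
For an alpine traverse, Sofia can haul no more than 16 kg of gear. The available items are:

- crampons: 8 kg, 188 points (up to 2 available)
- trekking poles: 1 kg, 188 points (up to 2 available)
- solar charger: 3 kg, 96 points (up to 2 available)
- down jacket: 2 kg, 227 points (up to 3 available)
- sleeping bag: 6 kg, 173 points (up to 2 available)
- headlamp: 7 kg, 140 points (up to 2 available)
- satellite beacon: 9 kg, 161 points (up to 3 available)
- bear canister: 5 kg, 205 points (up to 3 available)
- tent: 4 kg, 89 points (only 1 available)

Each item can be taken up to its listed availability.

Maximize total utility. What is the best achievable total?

Ranking by ratio (utility/kg): trekking poles 188.00, down jacket 113.50, bear canister 41.00.
Best packing: 2×trekking poles + solar charger + 3×down jacket + bear canister — 16 kg, 1358 total.
Every other selection either busts 16 kg or exceeds an availability limit or fails to beat 1358.

1358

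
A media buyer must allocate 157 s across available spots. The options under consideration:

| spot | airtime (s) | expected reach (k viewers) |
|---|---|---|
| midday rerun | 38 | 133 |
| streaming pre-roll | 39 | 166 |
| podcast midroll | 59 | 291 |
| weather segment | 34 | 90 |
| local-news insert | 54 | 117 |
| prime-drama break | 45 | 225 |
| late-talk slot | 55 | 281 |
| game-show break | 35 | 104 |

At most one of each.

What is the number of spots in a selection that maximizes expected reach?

3

Optimal total is 738.
For example streaming pre-roll + podcast midroll + late-talk slot achieves it, using 153 s.
All optima have 3 spots.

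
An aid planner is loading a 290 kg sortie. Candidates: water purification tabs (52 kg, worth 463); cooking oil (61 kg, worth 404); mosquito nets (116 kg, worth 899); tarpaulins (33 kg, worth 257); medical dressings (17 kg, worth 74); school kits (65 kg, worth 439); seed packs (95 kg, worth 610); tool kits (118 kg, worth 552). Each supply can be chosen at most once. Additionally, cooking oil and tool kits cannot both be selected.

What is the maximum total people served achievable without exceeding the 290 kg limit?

2132

The ratio ordering already packs tightly: water purification tabs + mosquito nets + tarpaulins + medical dressings + school kits, 283 kg, 2132.
Nothing else feasible within 290 kg beats 2132.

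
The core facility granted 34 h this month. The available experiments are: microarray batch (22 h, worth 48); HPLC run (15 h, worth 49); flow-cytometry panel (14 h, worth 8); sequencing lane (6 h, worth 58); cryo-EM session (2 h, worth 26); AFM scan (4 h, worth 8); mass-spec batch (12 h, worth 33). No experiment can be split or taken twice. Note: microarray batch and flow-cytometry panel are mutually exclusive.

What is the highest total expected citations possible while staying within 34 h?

By expected citations per h: cryo-EM session 13.00, sequencing lane 9.67, HPLC run 3.27 lead.
Best packing: HPLC run + sequencing lane + cryo-EM session + AFM scan — 27 h, 141 total.
The spare 7 h is too small for any remaining experiment, and no feasible exchange beats 141.

141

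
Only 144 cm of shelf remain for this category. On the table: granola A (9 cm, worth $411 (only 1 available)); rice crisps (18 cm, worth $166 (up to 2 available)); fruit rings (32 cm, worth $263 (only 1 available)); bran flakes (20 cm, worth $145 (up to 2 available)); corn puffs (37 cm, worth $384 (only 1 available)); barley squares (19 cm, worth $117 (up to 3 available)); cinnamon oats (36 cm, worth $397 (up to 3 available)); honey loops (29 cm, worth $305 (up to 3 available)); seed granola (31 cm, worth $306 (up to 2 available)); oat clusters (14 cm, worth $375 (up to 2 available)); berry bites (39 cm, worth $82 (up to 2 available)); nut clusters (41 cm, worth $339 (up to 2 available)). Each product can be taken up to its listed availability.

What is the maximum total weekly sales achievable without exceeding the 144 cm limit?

The ratio heuristic lands on granola A + 2×cinnamon oats + honey loops + 2×oat clusters (2260) but leaves 6 cm idle.
Dropping honey loops frees 29 cm; slotting in seed granola (31 cm) lifts the total to 2261 at 140 cm.

2261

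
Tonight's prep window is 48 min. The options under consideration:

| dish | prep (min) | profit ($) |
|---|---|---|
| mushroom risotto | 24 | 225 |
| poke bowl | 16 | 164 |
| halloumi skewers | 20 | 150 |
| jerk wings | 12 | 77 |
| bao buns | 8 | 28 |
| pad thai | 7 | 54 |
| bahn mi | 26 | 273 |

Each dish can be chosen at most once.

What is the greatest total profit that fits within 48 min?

A density-first pass picks poke bowl + bahn mi — 437 at 42 min.
Dropping bahn mi frees 26 min; slotting in mushroom risotto + pad thai (31 min) lifts the total to 443 at 47 min.

443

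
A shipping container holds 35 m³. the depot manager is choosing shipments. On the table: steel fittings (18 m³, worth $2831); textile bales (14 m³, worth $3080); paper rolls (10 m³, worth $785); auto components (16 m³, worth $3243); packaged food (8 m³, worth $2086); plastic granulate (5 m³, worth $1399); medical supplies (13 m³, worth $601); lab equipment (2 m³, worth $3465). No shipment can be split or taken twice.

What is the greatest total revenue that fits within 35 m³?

10193

Density check — lab equipment 1732.50, plastic granulate 279.80, packaged food 260.75, textile bales 220.00 are the best per m³.
A density-first pass picks textile bales + packaged food + plastic granulate + lab equipment — 10030 at 29 m³.
Dropping textile bales frees 14 m³; slotting in auto components (16 m³) lifts the total to 10193 at 31 m³.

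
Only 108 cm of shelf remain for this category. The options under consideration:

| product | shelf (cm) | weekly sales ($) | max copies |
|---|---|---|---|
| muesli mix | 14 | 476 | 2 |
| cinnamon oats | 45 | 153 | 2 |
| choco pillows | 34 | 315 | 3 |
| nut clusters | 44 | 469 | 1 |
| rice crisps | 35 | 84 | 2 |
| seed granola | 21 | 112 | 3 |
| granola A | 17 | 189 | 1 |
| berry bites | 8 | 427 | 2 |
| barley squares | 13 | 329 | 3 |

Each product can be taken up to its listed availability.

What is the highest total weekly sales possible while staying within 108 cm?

Ranking by ratio (weekly sales/cm): berry bites 53.38, muesli mix 34.00, barley squares 25.31.
The ratio ordering already packs tightly: 2×muesli mix + granola A + 2×berry bites + 3×barley squares, 100 cm, 2982.
Every other selection either busts 108 cm or exceeds an availability limit or fails to beat 2982.

2982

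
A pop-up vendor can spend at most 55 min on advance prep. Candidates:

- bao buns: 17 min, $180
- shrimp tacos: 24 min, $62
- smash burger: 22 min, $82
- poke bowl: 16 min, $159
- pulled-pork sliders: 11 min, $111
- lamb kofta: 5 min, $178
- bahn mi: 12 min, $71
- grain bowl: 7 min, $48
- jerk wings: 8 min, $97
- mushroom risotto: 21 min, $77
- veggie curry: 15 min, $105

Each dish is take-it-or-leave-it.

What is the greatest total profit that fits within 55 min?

662

The ratio heuristic lands on bao buns + pulled-pork sliders + lamb kofta + grain bowl + jerk wings (614) but leaves 7 min idle.
Replace pulled-pork sliders with poke bowl: the trade gains 48 net, giving 662 at 53 min.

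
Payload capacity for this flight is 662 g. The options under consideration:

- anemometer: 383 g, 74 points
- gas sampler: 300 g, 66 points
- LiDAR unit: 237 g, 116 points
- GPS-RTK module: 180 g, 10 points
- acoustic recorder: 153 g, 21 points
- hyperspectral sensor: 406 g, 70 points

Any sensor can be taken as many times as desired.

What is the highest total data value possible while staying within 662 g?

253

Ranking by ratio (data value/g): LiDAR unit 0.49, gas sampler 0.22, anemometer 0.19.
Best packing: 2×LiDAR unit + acoustic recorder — 627 g, 253 total.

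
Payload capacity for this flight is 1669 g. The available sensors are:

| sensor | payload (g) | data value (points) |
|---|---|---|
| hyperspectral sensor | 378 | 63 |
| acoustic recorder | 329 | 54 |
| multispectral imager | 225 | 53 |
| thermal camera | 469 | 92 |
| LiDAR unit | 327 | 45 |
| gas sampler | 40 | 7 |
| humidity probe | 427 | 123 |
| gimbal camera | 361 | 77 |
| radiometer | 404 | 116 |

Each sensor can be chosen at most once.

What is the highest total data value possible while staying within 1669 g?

408

By data value per g: humidity probe 0.29, radiometer 0.29, multispectral imager 0.24 lead.
Filling by ratio: multispectral imager + gas sampler + humidity probe + gimbal camera + radiometer for 376, with 212 g left unused.
Replace multispectral imager and gas sampler with thermal camera: the trade gains 32 net, giving 408 at 1661 g.
The closest alternative, acoustic recorder + thermal camera + gas sampler + humidity probe + radiometer, reaches only 392.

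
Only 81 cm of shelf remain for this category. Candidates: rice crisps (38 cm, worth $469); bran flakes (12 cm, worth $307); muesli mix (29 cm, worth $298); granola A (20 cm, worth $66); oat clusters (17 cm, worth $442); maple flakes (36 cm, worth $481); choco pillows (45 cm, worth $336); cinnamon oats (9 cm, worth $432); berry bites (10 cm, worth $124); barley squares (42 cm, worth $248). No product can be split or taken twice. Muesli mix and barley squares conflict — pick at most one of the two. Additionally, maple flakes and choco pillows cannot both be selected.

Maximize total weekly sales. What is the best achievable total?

1662

The ratio ordering already packs tightly: bran flakes + oat clusters + maple flakes + cinnamon oats, 74 cm, 1662.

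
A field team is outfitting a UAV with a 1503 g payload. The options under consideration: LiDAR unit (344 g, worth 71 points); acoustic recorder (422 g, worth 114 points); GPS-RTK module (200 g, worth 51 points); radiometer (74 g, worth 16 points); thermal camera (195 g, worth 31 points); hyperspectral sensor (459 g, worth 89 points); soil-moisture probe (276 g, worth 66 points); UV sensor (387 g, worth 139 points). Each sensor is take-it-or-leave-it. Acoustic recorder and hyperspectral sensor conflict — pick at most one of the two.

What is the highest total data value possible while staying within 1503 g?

406

Density check — UV sensor 0.36, acoustic recorder 0.27, GPS-RTK module 0.26 are the best per g.
Taking the top-ratio sensors first gives acoustic recorder + GPS-RTK module + radiometer + soil-moisture probe + UV sensor for 386 (1359 g).
The 200 g tied up in GPS-RTK module is better spent on LiDAR unit — total rises to 406 (1503 g).
No other feasible combination exceeds 406.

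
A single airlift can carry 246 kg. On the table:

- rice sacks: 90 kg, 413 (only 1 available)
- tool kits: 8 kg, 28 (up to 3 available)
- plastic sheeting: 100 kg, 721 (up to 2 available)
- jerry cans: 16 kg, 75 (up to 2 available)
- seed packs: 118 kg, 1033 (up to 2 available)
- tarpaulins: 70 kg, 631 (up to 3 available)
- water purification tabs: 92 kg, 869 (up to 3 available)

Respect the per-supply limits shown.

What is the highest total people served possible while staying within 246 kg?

The ratio heuristic lands on 3×tool kits + 2×jerry cans + 2×water purification tabs (1972) but leaves 6 kg idle.
The 140 kg tied up in 2×tool kits and 2×jerry cans and water purification tabs is better spent on 2×tarpaulins — total rises to 2159 (240 kg).
Every other selection either busts 246 kg or exceeds an availability limit or fails to beat 2159.

2159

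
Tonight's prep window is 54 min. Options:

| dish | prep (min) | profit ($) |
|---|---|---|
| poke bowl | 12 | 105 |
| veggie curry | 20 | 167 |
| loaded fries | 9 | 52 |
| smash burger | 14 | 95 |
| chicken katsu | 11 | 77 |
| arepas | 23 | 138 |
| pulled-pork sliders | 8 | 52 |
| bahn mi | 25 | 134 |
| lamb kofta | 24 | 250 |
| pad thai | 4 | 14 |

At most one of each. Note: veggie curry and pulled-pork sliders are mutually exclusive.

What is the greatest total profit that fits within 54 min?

469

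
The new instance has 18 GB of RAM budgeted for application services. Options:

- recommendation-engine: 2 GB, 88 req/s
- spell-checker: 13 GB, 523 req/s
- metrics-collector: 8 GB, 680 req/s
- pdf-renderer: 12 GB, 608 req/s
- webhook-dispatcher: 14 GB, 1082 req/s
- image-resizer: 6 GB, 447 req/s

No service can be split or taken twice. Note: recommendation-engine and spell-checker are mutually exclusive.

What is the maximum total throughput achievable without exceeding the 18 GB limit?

1215

The ratio ordering already packs tightly: recommendation-engine + metrics-collector + image-resizer, 16 GB, 1215.
The closest alternative, recommendation-engine + webhook-dispatcher, reaches only 1170.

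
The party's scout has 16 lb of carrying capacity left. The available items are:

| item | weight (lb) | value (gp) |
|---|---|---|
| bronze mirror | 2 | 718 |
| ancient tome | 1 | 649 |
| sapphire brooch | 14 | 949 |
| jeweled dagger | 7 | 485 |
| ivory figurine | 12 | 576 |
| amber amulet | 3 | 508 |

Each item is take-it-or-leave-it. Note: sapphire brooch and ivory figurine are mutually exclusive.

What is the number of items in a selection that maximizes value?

The maximum value within 16 lb is 2360.
For example bronze mirror + ancient tome + jeweled dagger + amber amulet achieves it, using 13 lb.
All optima have 4 items.

4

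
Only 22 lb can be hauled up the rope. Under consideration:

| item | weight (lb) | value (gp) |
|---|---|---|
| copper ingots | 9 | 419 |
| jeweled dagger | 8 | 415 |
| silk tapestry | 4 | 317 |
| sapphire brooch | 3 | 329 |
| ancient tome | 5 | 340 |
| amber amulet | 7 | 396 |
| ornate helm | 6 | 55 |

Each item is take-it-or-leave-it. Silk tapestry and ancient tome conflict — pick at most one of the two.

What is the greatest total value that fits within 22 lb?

Jeweled dagger + silk tapestry + sapphire brooch + amber amulet uses 22 of the 22 lb and totals 1457.

1457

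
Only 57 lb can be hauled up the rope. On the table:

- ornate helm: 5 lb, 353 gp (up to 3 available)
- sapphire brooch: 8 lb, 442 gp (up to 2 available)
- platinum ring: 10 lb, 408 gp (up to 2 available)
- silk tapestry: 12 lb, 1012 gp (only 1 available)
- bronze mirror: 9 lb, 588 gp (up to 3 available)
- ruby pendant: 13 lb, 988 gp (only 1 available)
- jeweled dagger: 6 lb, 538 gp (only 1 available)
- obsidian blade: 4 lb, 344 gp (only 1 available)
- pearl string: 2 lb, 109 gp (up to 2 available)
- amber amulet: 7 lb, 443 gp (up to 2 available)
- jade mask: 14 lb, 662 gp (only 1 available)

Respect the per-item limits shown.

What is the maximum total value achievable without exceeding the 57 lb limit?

4384

By value per lb: jeweled dagger 89.67, obsidian blade 86.00, silk tapestry 84.33 lead.
Best packing: 3×ornate helm + silk tapestry + ruby pendant + jeweled dagger + obsidian blade + amber amulet — 57 lb, 4384 total.
No other feasible combination exceeds 4384.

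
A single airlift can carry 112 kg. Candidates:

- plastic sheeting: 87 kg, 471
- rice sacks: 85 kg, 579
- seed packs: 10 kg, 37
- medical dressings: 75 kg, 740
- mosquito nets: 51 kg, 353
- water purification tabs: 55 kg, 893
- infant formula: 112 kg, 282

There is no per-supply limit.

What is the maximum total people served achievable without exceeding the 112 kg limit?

2×water purification tabs uses 110 of the 112 kg and totals 1786.
The spare 2 kg is too small for any remaining supply, and no exchange beats 1786.

1786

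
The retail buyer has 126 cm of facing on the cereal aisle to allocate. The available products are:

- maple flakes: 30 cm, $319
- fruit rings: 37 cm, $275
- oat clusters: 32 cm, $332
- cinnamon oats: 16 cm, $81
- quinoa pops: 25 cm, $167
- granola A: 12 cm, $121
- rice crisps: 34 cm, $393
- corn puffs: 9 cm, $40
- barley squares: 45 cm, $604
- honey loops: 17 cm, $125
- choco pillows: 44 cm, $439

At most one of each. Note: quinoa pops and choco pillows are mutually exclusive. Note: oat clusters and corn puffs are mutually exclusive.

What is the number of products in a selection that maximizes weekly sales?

4

Best achievable weekly sales is 1450.
One optimal bundle: oat clusters + granola A + rice crisps + barley squares (123 cm).
Any selection reaching 1450 contains exactly 4 products.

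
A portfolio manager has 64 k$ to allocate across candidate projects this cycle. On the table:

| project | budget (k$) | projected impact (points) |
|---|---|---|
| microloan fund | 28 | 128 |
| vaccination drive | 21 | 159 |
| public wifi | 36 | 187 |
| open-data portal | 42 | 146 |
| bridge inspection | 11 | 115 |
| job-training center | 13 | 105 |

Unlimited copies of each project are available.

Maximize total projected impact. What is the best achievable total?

By projected impact per k$: bridge inspection 10.45, job-training center 8.08, vaccination drive 7.57 lead.
Taking 5×bridge inspection: 55 k$ used, 575 in projected impact.
Nothing else within 64 k$ beats 575.

575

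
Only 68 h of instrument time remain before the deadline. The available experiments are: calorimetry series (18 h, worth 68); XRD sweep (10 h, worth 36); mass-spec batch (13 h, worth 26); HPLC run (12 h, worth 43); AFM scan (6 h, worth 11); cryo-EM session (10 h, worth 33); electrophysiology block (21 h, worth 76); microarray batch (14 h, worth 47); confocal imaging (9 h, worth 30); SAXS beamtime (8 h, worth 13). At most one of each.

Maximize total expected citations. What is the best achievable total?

Greedy by ratio would take calorimetry series + XRD sweep + HPLC run + AFM scan + electrophysiology block: 67 h used, total 234.
The 18 h tied up in HPLC run and AFM scan is better spent on cryo-EM session + confocal imaging — total rises to 243 (68 h).
Every other selection either busts 68 h or fails to beat 243.

243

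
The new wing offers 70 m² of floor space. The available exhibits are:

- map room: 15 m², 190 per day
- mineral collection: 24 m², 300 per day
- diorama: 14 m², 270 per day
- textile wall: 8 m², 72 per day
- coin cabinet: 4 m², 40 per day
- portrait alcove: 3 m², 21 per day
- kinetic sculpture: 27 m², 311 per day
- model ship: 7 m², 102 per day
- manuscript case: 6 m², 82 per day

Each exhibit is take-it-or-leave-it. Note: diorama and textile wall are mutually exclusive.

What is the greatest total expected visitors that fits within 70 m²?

The ratio ordering already packs tightly: map room + mineral collection + diorama + coin cabinet + model ship + manuscript case, 70 m², 984.
Every other selection either busts 70 m² or breaks a pairing rule or fails to beat 984.

984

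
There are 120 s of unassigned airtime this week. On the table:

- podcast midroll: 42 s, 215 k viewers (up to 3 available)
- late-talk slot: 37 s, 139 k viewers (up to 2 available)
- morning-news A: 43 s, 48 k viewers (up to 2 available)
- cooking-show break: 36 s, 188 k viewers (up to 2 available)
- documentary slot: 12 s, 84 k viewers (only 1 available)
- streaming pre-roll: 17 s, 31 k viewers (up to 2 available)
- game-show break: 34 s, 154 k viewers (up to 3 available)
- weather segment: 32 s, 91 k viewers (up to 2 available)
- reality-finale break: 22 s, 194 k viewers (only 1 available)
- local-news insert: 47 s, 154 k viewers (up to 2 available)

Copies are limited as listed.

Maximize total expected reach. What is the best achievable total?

Taking the top-ratio spots first gives 2×cooking-show break + documentary slot + reality-finale break for 654 (106 s).
Dropping 2×cooking-show break frees 72 s; slotting in 2×podcast midroll (84 s) lifts the total to 708 at 118 s.

708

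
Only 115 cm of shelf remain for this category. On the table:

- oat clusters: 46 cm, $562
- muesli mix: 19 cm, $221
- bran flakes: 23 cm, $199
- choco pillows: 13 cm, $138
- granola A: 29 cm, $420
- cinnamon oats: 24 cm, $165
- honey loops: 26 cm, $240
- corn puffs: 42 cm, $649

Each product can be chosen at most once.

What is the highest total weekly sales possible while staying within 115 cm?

1489

A density-first pass picks muesli mix + choco pillows + granola A + corn puffs — 1428 at 103 cm.
The 13 cm tied up in choco pillows is better spent on bran flakes — total rises to 1489 (113 cm).
The closest alternative, muesli mix + granola A + cinnamon oats + corn puffs, reaches only 1455.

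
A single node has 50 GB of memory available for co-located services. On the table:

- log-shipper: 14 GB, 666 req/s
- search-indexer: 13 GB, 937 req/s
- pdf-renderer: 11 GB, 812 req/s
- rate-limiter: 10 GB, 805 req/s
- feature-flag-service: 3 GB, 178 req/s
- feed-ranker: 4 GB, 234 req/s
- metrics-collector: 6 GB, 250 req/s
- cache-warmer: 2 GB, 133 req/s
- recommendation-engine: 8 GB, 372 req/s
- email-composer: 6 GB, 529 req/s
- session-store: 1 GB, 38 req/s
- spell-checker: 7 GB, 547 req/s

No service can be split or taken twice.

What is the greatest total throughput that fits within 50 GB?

Greedy by ratio would take search-indexer + pdf-renderer + rate-limiter + cache-warmer + email-composer + session-store + spell-checker: 50 GB used, total 3801.
Replace cache-warmer and session-store with feature-flag-service: the trade gains 7 net, giving 3808 at 50 GB.

3808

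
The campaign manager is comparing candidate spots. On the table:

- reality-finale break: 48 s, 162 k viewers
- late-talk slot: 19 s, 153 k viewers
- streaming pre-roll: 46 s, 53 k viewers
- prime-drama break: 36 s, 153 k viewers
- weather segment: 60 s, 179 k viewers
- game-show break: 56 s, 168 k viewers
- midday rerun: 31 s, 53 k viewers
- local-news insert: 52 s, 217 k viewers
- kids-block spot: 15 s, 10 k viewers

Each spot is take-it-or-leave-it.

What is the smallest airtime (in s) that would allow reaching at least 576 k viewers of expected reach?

138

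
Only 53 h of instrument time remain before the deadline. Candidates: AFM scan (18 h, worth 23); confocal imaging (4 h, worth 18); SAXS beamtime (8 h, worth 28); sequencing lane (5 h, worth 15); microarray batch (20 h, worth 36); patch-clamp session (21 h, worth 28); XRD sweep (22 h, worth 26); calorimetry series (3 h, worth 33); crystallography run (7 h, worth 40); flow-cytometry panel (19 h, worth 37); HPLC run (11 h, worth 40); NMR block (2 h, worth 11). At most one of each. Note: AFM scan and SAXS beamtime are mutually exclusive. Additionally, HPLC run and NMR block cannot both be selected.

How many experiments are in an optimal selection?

Best achievable expected citations is 196.
confocal imaging + SAXS beamtime + calorimetry series + crystallography run + flow-cytometry panel + HPLC run hits 196 at 52 h.
Every optimal selection uses 6 experiments.

6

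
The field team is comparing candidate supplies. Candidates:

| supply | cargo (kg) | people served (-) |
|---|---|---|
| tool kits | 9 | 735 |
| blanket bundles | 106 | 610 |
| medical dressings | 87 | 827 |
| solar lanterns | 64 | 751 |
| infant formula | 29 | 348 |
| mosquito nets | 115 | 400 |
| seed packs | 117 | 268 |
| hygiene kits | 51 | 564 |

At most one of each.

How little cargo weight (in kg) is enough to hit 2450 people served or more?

Minimise kg subject to total people served ≥ 2450.
tool kits + medical dressings + infant formula + hygiene kits: 2474 people served at 176 kg.
No combination under 176 kg hits 2450.

176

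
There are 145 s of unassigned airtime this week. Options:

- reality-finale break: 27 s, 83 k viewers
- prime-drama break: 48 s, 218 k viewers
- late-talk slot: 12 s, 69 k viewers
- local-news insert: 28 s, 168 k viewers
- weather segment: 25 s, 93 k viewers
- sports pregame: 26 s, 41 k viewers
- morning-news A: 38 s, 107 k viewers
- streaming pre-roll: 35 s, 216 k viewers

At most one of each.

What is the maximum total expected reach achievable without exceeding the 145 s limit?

695

Ranking by ratio (expected reach/s): streaming pre-roll 6.17, local-news insert 6.00, late-talk slot 5.75.
Filling by ratio: prime-drama break + late-talk slot + local-news insert + streaming pre-roll for 671, with 22 s left unused.
Dropping late-talk slot frees 12 s; slotting in weather segment (25 s) lifts the total to 695 at 136 s.
An exhaustive check of the 256 subsets confirms 695.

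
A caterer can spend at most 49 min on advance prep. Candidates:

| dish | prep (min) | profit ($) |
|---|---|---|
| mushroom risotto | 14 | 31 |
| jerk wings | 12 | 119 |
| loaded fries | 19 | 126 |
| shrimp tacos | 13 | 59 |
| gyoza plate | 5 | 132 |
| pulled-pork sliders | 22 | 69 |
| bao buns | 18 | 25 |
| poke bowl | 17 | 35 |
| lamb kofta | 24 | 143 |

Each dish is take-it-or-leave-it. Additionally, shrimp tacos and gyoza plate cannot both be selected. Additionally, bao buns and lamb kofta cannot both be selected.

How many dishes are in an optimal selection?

3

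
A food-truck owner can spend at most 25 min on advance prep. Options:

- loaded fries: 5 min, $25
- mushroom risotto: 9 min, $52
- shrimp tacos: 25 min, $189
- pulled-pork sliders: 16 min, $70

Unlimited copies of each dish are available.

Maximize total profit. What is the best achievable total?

189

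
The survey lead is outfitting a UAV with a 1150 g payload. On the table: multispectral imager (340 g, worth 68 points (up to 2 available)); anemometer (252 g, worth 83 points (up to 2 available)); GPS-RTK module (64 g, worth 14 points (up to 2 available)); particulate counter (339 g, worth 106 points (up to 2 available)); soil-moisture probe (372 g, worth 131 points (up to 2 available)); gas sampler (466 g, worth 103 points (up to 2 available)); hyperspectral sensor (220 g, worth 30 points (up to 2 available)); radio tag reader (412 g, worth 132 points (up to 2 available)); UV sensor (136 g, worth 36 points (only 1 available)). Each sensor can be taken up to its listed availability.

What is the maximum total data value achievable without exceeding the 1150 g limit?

382

By data value per g: soil-moisture probe 0.35, anemometer 0.33, radio tag reader 0.32, particulate counter 0.31 lead.
A density-first pass picks anemometer + 2×soil-moisture probe + UV sensor — 381 at 1132 g.
Replace anemometer and UV sensor with GPS-RTK module + particulate counter: the trade gains 1 net, giving 382 at 1147 g.
Nothing else within 1150 g beats 382.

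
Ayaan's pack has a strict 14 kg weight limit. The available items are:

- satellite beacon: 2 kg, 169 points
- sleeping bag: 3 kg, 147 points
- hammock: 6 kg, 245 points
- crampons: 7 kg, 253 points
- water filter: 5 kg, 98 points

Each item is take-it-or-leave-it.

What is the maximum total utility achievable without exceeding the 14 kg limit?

The ratio heuristic lands on satellite beacon + sleeping bag + hammock (561) but leaves 3 kg idle.
The 6 kg tied up in hammock is better spent on crampons — total rises to 569 (12 kg).
The closest alternative, satellite beacon + sleeping bag + hammock, reaches only 561.

569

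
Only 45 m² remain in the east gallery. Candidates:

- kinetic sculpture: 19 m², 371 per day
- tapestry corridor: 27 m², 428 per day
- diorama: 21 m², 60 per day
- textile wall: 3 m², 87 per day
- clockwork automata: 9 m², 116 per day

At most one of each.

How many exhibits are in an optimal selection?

3

Optimal total is 631.
One optimal bundle: tapestry corridor + textile wall + clockwork automata (39 m²).
All optima have 3 exhibits.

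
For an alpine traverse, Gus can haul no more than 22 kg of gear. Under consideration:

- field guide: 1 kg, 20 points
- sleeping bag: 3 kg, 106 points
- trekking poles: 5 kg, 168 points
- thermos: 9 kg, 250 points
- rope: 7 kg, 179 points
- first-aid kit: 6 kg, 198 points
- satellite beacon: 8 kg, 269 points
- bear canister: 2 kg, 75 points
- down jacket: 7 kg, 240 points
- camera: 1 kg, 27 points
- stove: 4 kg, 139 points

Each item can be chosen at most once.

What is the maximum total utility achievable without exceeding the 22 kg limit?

758

By utility per kg: bear canister 37.50, sleeping bag 35.33, stove 34.75, down jacket 34.29 lead.
Taking the top-ratio items first gives sleeping bag + trekking poles + bear canister + down jacket + camera + stove for 755 (22 kg).
Replace trekking poles and camera with first-aid kit: the trade gains 3 net, giving 758 at 22 kg.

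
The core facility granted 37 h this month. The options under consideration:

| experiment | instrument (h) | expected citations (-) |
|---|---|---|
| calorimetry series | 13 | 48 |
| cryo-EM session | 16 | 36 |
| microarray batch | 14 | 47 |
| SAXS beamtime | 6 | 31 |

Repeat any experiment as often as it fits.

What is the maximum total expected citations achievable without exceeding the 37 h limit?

186

The ratio ordering already packs tightly: 6×SAXS beamtime, 36 h, 186.
Every other selection either busts 37 h or fails to beat 186.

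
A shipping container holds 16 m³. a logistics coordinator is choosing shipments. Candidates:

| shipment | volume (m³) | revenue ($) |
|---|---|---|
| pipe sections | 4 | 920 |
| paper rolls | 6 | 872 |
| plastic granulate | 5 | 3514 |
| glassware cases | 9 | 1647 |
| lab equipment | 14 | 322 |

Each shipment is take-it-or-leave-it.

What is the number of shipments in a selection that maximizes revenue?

3

Optimal total is 5306.
For example pipe sections + paper rolls + plastic granulate achieves it, using 15 m³.
All optima have 3 shipments.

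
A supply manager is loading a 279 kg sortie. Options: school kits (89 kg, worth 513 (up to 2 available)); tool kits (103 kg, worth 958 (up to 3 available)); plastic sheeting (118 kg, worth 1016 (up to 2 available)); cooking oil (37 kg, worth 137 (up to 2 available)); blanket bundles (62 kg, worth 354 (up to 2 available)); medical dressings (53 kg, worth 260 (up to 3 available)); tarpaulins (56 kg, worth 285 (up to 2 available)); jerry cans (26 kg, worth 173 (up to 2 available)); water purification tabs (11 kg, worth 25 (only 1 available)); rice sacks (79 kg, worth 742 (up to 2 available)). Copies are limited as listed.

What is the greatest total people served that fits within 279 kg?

A density-first pass picks tool kits + water purification tabs + 2×rice sacks — 2467 at 272 kg.
The 114 kg tied up in tool kits and water purification tabs is better spent on plastic sheeting — total rises to 2500 (276 kg).
Nothing else within 279 kg beats 2500.

2500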